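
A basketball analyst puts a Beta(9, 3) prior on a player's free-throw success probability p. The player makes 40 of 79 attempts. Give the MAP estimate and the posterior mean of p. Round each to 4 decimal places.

Posterior: Beta(9+40, 3+39) = Beta(49, 42).
Mode = (49−1)/(49+42−2) = 48/89 = 0.5393.
Mean = 49/(49+42) = 49/91 = 0.5385.

MAP estimate = 0.5393, posterior mean = 0.5385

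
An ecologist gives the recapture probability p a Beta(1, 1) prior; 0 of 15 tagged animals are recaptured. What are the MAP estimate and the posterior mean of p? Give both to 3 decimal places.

MAP: 0.000. Posterior mean: 0.059.

Posterior: Beta(1+0, 1+15) = Beta(1, 16).
Since α = 1 ≤ 1 and β > 1, the Beta density is monotone decreasing on [0,1]; the mode is at 0.
Mean = 1/(1+16) = 0.059.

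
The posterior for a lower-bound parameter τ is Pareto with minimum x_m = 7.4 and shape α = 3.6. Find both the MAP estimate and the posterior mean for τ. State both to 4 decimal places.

The Pareto density is strictly decreasing on [x_m, ∞), so the mode is x_m = 7.4000.
Mean = α·x_m/(α−1) = 3.6·7.4/2.6 = 10.2462.
Right-skewed posterior ⇒ mode < mean.

τ_MAP = 7.4000, E[τ|data] = 10.2462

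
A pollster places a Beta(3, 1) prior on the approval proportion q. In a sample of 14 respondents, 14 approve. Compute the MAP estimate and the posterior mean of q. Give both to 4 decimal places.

MAP = 1.0000; posterior mean = 0.9444

Posterior: Beta(3+14, 1+0) = Beta(17, 1).
Since β = 1 ≤ 1 and α > 1, the Beta density is monotone increasing on [0,1]; the mode is at 1.
Mean = 17/(17+1) = 0.9444.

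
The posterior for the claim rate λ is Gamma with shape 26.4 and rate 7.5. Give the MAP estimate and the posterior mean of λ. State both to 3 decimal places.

MAP = 3.387, posterior mean = 3.520

Mode = (α−1)/β = 25.4/7.5 = 3.387.
Mean = α/β = 26.4/7.5 = 3.520.
Right-skewed posterior ⇒ mode < mean.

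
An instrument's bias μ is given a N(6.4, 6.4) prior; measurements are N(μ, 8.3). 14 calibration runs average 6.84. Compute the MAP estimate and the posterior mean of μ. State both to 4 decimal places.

MAP estimate = 6.8027, posterior mean = 6.8027

Posterior for μ is Normal. Precision-weighted mean: (1/6.4·6.4 + 14/8.3·6.84) / (1/6.4 + 14/8.3) = 6.8027.
A Normal posterior is symmetric, so mode = mean.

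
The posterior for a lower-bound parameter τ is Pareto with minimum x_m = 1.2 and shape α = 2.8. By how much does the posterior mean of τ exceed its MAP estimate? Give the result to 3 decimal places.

0.667

The Pareto density is strictly decreasing on [x_m, ∞), so the mode is x_m = 1.200.
Mean = α·x_m/(α−1) = 2.8·1.2/1.8 = 1.867.
Difference = 1.867 − 1.200 = 0.667.
The mean is pulled above the mode by the posterior's right skew.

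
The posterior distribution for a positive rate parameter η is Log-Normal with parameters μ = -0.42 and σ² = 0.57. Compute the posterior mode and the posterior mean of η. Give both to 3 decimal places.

posterior mode = 0.372, posterior mean = 0.874

Mode = exp(μ − σ²) = exp(-0.99) = 0.372.
Mean = exp(μ + σ²/2) = exp(-0.135) = 0.874.
Right-skewed posterior ⇒ mode < mean.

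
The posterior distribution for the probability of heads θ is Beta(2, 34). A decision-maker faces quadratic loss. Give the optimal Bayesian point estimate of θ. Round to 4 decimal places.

0.0556

Mode = (2−1)/(2+34−2) = 1/34 = 0.0294.
Mean = 2/(2+34) = 2/36 = 0.0556.
Quadratic loss ⇒ the optimal estimator is the posterior mean.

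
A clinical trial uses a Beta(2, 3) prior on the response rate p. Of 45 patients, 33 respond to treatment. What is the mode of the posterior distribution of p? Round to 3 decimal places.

0.708

Posterior: Beta(2+33, 3+12) = Beta(35, 15).
Mode = (35−1)/(35+15−2) = 34/48 = 0.708.
Mean = 35/(35+15) = 35/50 = 0.700.
This is the posterior mode — the MAP estimate.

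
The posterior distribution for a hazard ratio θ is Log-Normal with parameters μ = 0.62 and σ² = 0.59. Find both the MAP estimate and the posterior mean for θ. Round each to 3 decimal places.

MAP = 1.030; posterior mean = 2.497

Mode = exp(μ − σ²) = exp(0.03) = 1.030.
Mean = exp(μ + σ²/2) = exp(0.915) = 2.497.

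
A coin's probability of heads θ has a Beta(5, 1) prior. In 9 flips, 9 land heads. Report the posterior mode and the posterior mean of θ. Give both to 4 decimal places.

posterior mode = 1.0000, posterior mean = 0.9333

Posterior: Beta(5+9, 1+0) = Beta(14, 1).
Since β = 1 ≤ 1 and α > 1, the Beta density is monotone increasing on [0,1]; the mode is at 1.
Mean = 14/(14+1) = 0.9333.
Mode > mean: the posterior has a left tail.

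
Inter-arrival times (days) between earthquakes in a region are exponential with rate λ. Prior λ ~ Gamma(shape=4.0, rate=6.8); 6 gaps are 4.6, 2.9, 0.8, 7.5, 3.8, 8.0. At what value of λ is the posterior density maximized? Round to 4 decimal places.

0.2616

Σ times = 27.6. Posterior: Gamma(shape = 4.0+6 = 10.0, rate = 6.8+27.6 = 34.4).
Mode = (α−1)/β = 9.0/34.4 = 0.2616.
Mean = α/β = 10.0/34.4 = 0.2907.
This is the posterior mode — the MAP estimate.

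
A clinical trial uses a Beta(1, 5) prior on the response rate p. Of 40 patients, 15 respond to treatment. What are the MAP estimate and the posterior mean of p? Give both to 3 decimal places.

MAP: 0.341. Posterior mean: 0.348.

Posterior: Beta(1+15, 5+25) = Beta(16, 30).
Mode = (16−1)/(16+30−2) = 15/44 = 0.341.
Mean = 16/(16+30) = 16/46 = 0.348.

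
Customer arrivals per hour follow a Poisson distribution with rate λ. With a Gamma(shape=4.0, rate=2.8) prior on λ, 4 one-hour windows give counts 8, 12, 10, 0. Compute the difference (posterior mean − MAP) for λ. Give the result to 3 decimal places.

0.147

Σ counts = 30. Posterior: Gamma(shape = 4.0+30 = 34.0, rate = 2.8+4 = 6.8).
Mode = (α−1)/β = 33.0/6.8 = 4.853.
Mean = α/β = 34.0/6.8 = 5.000.
Difference = 5.000 − 4.853 = 0.147.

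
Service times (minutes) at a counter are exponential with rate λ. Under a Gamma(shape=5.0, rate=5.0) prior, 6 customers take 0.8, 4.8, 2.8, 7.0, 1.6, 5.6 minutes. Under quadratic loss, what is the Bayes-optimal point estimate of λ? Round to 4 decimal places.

0.3986

Σ times = 22.6. Posterior: Gamma(shape = 5.0+6 = 11.0, rate = 5.0+22.6 = 27.6).
Mode = (α−1)/β = 10.0/27.6 = 0.3623.
Mean = α/β = 11.0/27.6 = 0.3986.
Quadratic loss ⇒ the optimal estimator is the posterior mean.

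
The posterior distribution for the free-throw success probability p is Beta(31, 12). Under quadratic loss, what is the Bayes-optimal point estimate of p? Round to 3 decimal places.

Mode = (31−1)/(31+12−2) = 30/41 = 0.732.
Mean = 31/(31+12) = 31/43 = 0.721.
Quadratic loss ⇒ the optimal estimator is the posterior mean.

0.721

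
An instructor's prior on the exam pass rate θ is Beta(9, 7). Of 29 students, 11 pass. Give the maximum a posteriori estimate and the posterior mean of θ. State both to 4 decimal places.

θ_MAP = 0.4419, E[θ|data] = 0.4444

Posterior: Beta(9+11, 7+18) = Beta(20, 25).
Mode = (20−1)/(20+25−2) = 19/43 = 0.4419.
Mean = 20/(20+25) = 20/45 = 0.4444.
The posterior is right-skewed, so the mean exceeds the mode.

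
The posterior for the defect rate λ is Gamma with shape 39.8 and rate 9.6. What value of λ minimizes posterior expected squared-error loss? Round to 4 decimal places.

Mode = (α−1)/β = 38.8/9.6 = 4.0417.
Mean = α/β = 39.8/9.6 = 4.1458.
Squared-error loss ⇒ the optimal estimator is the posterior mean.

4.1458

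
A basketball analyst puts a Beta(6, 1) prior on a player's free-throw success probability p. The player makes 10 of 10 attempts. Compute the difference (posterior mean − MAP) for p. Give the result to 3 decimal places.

-0.059

Posterior: Beta(6+10, 1+0) = Beta(16, 1).
Since β = 1 ≤ 1 and α > 1, the Beta density is monotone increasing on [0,1]; the mode is at 1.
Mean = 16/(16+1) = 0.941.
Difference = 0.941 − 1.000 = -0.059.
Left-skewed posterior ⇒ mean < mode.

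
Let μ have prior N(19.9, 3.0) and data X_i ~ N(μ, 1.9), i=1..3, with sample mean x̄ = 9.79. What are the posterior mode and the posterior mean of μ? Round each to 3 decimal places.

μ_MAP = 11.552, E[μ|data] = 11.552

Posterior for μ is Normal. Precision-weighted mean: (1/3.0·19.9 + 3/1.9·9.79) / (1/3.0 + 3/1.9) = 11.552.
A Normal posterior is symmetric, so mode = mean.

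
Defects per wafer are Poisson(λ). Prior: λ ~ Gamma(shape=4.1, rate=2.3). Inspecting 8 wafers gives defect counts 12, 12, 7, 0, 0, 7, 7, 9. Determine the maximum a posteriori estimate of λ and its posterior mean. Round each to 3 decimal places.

Σ counts = 54. Posterior: Gamma(shape = 4.1+54 = 58.1, rate = 2.3+8 = 10.3).
Mode = (α−1)/β = 57.1/10.3 = 5.544.
Mean = α/β = 58.1/10.3 = 5.641.
Mean > mode: the posterior has a right tail.

λ_MAP = 5.544, E[λ|data] = 5.641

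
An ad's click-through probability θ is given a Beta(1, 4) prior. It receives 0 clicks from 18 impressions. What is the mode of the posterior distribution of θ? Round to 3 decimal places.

Posterior: Beta(1+0, 4+18) = Beta(1, 22).
Since α = 1 ≤ 1 and β > 1, the Beta density is monotone decreasing on [0,1]; the mode is at 0.
Mean = 1/(1+22) = 0.043.
This is the posterior mode — the MAP estimate.

0.000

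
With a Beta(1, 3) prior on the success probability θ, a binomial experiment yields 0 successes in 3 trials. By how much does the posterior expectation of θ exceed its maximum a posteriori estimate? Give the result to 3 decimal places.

Posterior: Beta(1+0, 3+3) = Beta(1, 6).
Since α = 1 ≤ 1 and β > 1, the Beta density is monotone decreasing on [0,1]; the mode is at 0.
Mean = 1/(1+6) = 0.143.
Difference = 0.143 − 0.000 = 0.143.

0.143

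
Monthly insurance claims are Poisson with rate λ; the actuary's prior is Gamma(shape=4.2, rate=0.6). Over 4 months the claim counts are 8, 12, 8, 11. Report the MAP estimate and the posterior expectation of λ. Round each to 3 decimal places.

Σ counts = 39. Posterior: Gamma(shape = 4.2+39 = 43.2, rate = 0.6+4 = 4.6).
Mode = (α−1)/β = 42.2/4.6 = 9.174.
Mean = α/β = 43.2/4.6 = 9.391.

MAP = 9.174; posterior mean = 9.391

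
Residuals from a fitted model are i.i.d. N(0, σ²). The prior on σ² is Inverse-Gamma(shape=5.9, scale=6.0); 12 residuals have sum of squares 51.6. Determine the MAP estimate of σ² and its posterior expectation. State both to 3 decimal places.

σ²_MAP = 2.465, E[σ²|data] = 2.917

Posterior: Inverse-Gamma(shape = 5.9+12/2 = 11.9, scale = 6.0+51.6/2 = 31.8).
Mode = β/(α+1) = 31.8/12.9 = 2.465.
Mean = β/(α−1) = 31.8/10.9 = 2.917.
Right-skewed posterior ⇒ mode < mean.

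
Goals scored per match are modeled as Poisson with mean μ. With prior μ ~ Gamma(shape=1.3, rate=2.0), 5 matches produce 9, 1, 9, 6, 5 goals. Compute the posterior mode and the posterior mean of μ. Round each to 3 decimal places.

Σ counts = 30. Posterior: Gamma(shape = 1.3+30 = 31.3, rate = 2.0+5 = 7.0).
Mode = (α−1)/β = 30.3/7.0 = 4.329.
Mean = α/β = 31.3/7.0 = 4.471.
Mean > mode: the posterior has a right tail.

MAP = 4.329; posterior mean = 4.471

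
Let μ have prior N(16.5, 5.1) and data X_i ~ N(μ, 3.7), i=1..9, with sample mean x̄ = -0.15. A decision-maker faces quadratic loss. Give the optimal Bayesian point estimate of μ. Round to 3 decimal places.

Posterior for μ is Normal. Precision-weighted mean: (1/5.1·16.5 + 9/3.7·-0.15) / (1/5.1 + 9/3.7) = 1.092.
A Normal posterior is symmetric, so mode = mean.
Quadratic loss ⇒ the optimal estimator is the posterior mean.

1.092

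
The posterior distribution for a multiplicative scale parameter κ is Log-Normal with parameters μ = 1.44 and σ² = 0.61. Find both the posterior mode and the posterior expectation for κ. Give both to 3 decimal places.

Mode = exp(μ − σ²) = exp(0.83) = 2.293.
Mean = exp(μ + σ²/2) = exp(1.745) = 5.726.
Right-skewed posterior ⇒ mode < mean.

MAP: 2.293. Posterior mean: 5.726.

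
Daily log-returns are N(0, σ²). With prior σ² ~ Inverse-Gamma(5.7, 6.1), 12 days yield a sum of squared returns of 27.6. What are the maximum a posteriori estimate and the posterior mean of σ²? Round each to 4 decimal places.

MAP: 1.5669. Posterior mean: 1.8598.

Posterior: Inverse-Gamma(shape = 5.7+12/2 = 11.7, scale = 6.1+27.6/2 = 19.9).
Mode = β/(α+1) = 19.9/12.7 = 1.5669.
Mean = β/(α−1) = 19.9/10.7 = 1.8598.
Right-skewed posterior ⇒ mode < mean.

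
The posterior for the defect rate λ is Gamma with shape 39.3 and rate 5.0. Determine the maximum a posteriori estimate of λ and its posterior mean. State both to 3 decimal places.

maximum a posteriori estimate = 7.660, posterior mean = 7.860

Mode = (α−1)/β = 38.3/5.0 = 7.660.
Mean = α/β = 39.3/5.0 = 7.860.
Mean > mode: the posterior has a right tail.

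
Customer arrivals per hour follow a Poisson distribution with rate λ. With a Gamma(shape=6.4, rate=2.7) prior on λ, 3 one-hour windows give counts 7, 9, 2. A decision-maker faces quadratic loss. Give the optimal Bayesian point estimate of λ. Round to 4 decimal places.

Σ counts = 18. Posterior: Gamma(shape = 6.4+18 = 24.4, rate = 2.7+3 = 5.7).
Mode = (α−1)/β = 23.4/5.7 = 4.1053.
Mean = α/β = 24.4/5.7 = 4.2807.
Quadratic loss ⇒ the optimal estimator is the posterior mean.

4.2807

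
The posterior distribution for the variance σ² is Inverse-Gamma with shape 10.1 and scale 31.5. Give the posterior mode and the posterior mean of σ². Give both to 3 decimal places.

σ²_MAP = 2.838, E[σ²|data] = 3.462

Mode = β/(α+1) = 31.5/11.1 = 2.838.
Mean = β/(α−1) = 31.5/9.1 = 3.462.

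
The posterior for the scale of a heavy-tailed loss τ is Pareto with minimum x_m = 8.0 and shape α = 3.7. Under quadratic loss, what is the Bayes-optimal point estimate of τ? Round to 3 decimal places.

The Pareto density is strictly decreasing on [x_m, ∞), so the mode is x_m = 8.000.
Mean = α·x_m/(α−1) = 3.7·8.0/2.7 = 10.963.
Quadratic loss ⇒ the optimal estimator is the posterior mean.

10.963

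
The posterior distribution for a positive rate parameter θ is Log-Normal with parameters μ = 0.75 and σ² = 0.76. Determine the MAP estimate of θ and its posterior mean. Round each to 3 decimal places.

MAP = 0.990, posterior mean = 3.096

Mode = exp(μ − σ²) = exp(-0.01) = 0.990.
Mean = exp(μ + σ²/2) = exp(1.130) = 3.096.
The posterior is right-skewed, so the mean exceeds the mode.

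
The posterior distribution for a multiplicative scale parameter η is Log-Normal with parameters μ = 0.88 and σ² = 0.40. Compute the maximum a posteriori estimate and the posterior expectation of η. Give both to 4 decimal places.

Mode = exp(μ − σ²) = exp(0.48) = 1.6161.
Mean = exp(μ + σ²/2) = exp(1.080) = 2.9447.
The posterior is right-skewed, so the mean exceeds the mode.

maximum a posteriori estimate = 1.6161, posterior expectation = 2.9447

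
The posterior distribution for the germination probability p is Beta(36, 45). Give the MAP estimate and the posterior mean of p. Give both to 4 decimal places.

MAP = 0.4430; posterior mean = 0.4444

Mode = (36−1)/(36+45−2) = 35/79 = 0.4430.
Mean = 36/(36+45) = 36/81 = 0.4444.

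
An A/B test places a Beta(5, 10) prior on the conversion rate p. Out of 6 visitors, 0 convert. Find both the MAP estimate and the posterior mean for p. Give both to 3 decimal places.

Posterior: Beta(5+0, 10+6) = Beta(5, 16).
Mode = (5−1)/(5+16−2) = 4/19 = 0.211.
Mean = 5/(5+16) = 5/21 = 0.238.

MAP estimate = 0.211, posterior mean = 0.238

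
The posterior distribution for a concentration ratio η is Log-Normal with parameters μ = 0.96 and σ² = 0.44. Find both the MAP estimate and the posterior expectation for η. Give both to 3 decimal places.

MAP = 1.682; posterior mean = 3.254

Mode = exp(μ − σ²) = exp(0.52) = 1.682.
Mean = exp(μ + σ²/2) = exp(1.180) = 3.254.
The posterior is right-skewed, so the mean exceeds the mode.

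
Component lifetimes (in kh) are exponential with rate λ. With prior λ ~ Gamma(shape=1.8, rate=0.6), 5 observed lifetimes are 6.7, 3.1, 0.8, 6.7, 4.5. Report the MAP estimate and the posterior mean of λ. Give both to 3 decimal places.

Σ times = 21.8. Posterior: Gamma(shape = 1.8+5 = 6.8, rate = 0.6+21.8 = 22.4).
Mode = (α−1)/β = 5.8/22.4 = 0.259.
Mean = α/β = 6.8/22.4 = 0.304.

MAP: 0.259. Posterior mean: 0.304.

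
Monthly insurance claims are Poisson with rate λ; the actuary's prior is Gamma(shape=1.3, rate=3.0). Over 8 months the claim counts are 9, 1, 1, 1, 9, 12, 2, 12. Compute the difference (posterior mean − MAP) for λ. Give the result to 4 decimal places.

Σ counts = 47. Posterior: Gamma(shape = 1.3+47 = 48.3, rate = 3.0+8 = 11.0).
Mode = (α−1)/β = 47.3/11.0 = 4.3000.
Mean = α/β = 48.3/11.0 = 4.3909.
Difference = 4.3909 − 4.3000 = 0.0909.

0.0909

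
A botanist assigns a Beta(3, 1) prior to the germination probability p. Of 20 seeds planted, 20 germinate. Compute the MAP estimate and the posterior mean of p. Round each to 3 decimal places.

MAP estimate = 1.000, posterior mean = 0.958

Posterior: Beta(3+20, 1+0) = Beta(23, 1).
Since β = 1 ≤ 1 and α > 1, the Beta density is monotone increasing on [0,1]; the mode is at 1.
Mean = 23/(23+1) = 0.958.
Left-skewed posterior ⇒ mean < mode.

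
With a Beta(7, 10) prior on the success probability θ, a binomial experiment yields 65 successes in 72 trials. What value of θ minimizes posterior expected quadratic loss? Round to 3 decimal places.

0.809

Posterior: Beta(7+65, 10+7) = Beta(72, 17).
Mode = (72−1)/(72+17−2) = 71/87 = 0.816.
Mean = 72/(72+17) = 72/89 = 0.809.
Quadratic loss ⇒ the optimal estimator is the posterior mean.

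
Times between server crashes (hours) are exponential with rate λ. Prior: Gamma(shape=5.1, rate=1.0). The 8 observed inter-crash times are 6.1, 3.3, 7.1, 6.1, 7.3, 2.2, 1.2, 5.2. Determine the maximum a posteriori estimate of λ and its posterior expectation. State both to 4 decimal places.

Σ times = 38.5. Posterior: Gamma(shape = 5.1+8 = 13.1, rate = 1.0+38.5 = 39.5).
Mode = (α−1)/β = 12.1/39.5 = 0.3063.
Mean = α/β = 13.1/39.5 = 0.3316.

MAP = 0.3063; posterior mean = 0.3316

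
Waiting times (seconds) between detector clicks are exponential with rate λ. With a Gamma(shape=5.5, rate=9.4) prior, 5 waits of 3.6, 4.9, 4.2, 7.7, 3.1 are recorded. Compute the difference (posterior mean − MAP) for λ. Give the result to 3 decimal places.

Σ times = 23.5. Posterior: Gamma(shape = 5.5+5 = 10.5, rate = 9.4+23.5 = 32.9).
Mode = (α−1)/β = 9.5/32.9 = 0.289.
Mean = α/β = 10.5/32.9 = 0.319.
Difference = 0.319 − 0.289 = 0.030.

0.030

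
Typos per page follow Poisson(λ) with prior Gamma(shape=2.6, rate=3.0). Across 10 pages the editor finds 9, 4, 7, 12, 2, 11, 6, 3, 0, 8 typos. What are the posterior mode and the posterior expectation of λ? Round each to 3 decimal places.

Σ counts = 62. Posterior: Gamma(shape = 2.6+62 = 64.6, rate = 3.0+10 = 13.0).
Mode = (α−1)/β = 63.6/13.0 = 4.892.
Mean = α/β = 64.6/13.0 = 4.969.
The posterior is right-skewed, so the mean exceeds the mode.

posterior mode = 4.892, posterior expectation = 4.969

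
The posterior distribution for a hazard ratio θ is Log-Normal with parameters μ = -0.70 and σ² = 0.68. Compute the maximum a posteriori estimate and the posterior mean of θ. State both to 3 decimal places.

MAP: 0.252. Posterior mean: 0.698.

Mode = exp(μ − σ²) = exp(-1.38) = 0.252.
Mean = exp(μ + σ²/2) = exp(-0.360) = 0.698.
Right-skewed posterior ⇒ mode < mean.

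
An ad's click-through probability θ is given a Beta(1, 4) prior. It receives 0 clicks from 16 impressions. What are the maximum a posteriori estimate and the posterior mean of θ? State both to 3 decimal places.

MAP = 0.000; posterior mean = 0.048

Posterior: Beta(1+0, 4+16) = Beta(1, 20).
Since α = 1 ≤ 1 and β > 1, the Beta density is monotone decreasing on [0,1]; the mode is at 0.
Mean = 1/(1+20) = 0.048.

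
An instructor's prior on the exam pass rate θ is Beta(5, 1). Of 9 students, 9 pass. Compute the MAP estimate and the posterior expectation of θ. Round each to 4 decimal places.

Posterior: Beta(5+9, 1+0) = Beta(14, 1).
Since β = 1 ≤ 1 and α > 1, the Beta density is monotone increasing on [0,1]; the mode is at 1.
Mean = 14/(14+1) = 0.9333.
The mean is pulled below the mode by the posterior's left skew.

MAP = 1.0000; posterior mean = 0.9333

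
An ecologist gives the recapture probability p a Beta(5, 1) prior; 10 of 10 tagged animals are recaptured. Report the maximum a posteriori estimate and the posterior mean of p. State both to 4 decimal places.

p_MAP = 1.0000, E[p|data] = 0.9375

Posterior: Beta(5+10, 1+0) = Beta(15, 1).
Since β = 1 ≤ 1 and α > 1, the Beta density is monotone increasing on [0,1]; the mode is at 1.
Mean = 15/(15+1) = 0.9375.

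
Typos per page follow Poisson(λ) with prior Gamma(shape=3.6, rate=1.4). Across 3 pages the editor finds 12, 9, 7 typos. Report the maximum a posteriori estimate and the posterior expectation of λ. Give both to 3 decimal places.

MAP: 6.955. Posterior mean: 7.182.

Σ counts = 28. Posterior: Gamma(shape = 3.6+28 = 31.6, rate = 1.4+3 = 4.4).
Mode = (α−1)/β = 30.6/4.4 = 6.955.
Mean = α/β = 31.6/4.4 = 7.182.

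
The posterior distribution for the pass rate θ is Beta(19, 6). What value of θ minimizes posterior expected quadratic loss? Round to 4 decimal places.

0.7600

Mode = (19−1)/(19+6−2) = 18/23 = 0.7826.
Mean = 19/(19+6) = 19/25 = 0.7600.
Quadratic loss ⇒ the optimal estimator is the posterior mean.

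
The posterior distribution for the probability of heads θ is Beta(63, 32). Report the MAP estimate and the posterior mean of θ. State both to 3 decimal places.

MAP: 0.667. Posterior mean: 0.663.

Mode = (63−1)/(63+32−2) = 62/93 = 0.667.
Mean = 63/(63+32) = 63/95 = 0.663.
Mode > mean: the posterior has a left tail.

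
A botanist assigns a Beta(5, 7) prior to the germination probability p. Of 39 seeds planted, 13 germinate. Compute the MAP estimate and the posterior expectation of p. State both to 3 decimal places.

Posterior: Beta(5+13, 7+26) = Beta(18, 33).
Mode = (18−1)/(18+33−2) = 17/49 = 0.347.
Mean = 18/(18+33) = 18/51 = 0.353.

p_MAP = 0.347, E[p|data] = 0.353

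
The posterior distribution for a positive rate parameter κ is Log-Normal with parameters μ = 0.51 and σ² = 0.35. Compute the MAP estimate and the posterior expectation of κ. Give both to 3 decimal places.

Mode = exp(μ − σ²) = exp(0.16) = 1.174.
Mean = exp(μ + σ²/2) = exp(0.685) = 1.984.
The posterior is right-skewed, so the mean exceeds the mode.

MAP = 1.174; posterior mean = 1.984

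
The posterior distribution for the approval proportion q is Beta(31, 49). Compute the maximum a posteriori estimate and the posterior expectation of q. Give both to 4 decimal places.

q_MAP = 0.3846, E[q|data] = 0.3875

Mode = (31−1)/(31+49−2) = 30/78 = 0.3846.
Mean = 31/(31+49) = 31/80 = 0.3875.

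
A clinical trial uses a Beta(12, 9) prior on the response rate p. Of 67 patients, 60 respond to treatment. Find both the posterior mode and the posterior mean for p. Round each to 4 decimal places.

Posterior: Beta(12+60, 9+7) = Beta(72, 16).
Mode = (72−1)/(72+16−2) = 71/86 = 0.8256.
Mean = 72/(72+16) = 72/88 = 0.8182.

p_MAP = 0.8256, E[p|data] = 0.8182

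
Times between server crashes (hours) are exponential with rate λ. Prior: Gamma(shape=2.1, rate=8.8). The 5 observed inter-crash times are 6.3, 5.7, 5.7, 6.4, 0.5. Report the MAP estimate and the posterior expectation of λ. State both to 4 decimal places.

Σ times = 24.6. Posterior: Gamma(shape = 2.1+5 = 7.1, rate = 8.8+24.6 = 33.4).
Mode = (α−1)/β = 6.1/33.4 = 0.1826.
Mean = α/β = 7.1/33.4 = 0.2126.
Right-skewed posterior ⇒ mode < mean.

MAP estimate = 0.1826, posterior expectation = 0.2126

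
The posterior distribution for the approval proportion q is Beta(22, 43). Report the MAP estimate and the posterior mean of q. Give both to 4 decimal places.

Mode = (22−1)/(22+43−2) = 21/63 = 0.3333.
Mean = 22/(22+43) = 22/65 = 0.3385.

MAP: 0.3333. Posterior mean: 0.3385.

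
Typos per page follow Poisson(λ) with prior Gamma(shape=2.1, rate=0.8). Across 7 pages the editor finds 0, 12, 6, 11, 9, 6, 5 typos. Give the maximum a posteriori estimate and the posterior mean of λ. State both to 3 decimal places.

Σ counts = 49. Posterior: Gamma(shape = 2.1+49 = 51.1, rate = 0.8+7 = 7.8).
Mode = (α−1)/β = 50.1/7.8 = 6.423.
Mean = α/β = 51.1/7.8 = 6.551.

MAP: 6.423. Posterior mean: 6.551.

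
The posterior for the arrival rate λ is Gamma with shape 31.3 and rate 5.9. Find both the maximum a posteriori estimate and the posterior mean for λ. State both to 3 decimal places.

Mode = (α−1)/β = 30.3/5.9 = 5.136.
Mean = α/β = 31.3/5.9 = 5.305.
Mean > mode: the posterior has a right tail.

MAP: 5.136. Posterior mean: 5.305.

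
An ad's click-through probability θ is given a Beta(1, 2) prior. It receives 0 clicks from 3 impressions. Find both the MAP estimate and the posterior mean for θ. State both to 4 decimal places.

Posterior: Beta(1+0, 2+3) = Beta(1, 5).
Since α = 1 ≤ 1 and β > 1, the Beta density is monotone decreasing on [0,1]; the mode is at 0.
Mean = 1/(1+5) = 0.1667.
The mean is pulled above the mode by the posterior's right skew.

MAP estimate = 0.0000, posterior mean = 0.1667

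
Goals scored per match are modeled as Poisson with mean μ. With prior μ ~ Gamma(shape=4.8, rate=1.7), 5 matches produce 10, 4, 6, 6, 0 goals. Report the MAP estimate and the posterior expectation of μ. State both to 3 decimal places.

μ_MAP = 4.448, E[μ|data] = 4.597

Σ counts = 26. Posterior: Gamma(shape = 4.8+26 = 30.8, rate = 1.7+5 = 6.7).
Mode = (α−1)/β = 29.8/6.7 = 4.448.
Mean = α/β = 30.8/6.7 = 4.597.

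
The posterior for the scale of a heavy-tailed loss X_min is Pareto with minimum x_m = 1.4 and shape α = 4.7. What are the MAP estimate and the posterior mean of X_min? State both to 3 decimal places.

The Pareto density is strictly decreasing on [x_m, ∞), so the mode is x_m = 1.400.
Mean = α·x_m/(α−1) = 4.7·1.4/3.7 = 1.778.

MAP estimate = 1.400, posterior mean = 1.778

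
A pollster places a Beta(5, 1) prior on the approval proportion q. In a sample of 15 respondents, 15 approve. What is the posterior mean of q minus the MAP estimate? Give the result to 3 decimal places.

Posterior: Beta(5+15, 1+0) = Beta(20, 1).
Since β = 1 ≤ 1 and α > 1, the Beta density is monotone increasing on [0,1]; the mode is at 1.
Mean = 20/(20+1) = 0.952.
Difference = 0.952 − 1.000 = -0.048.
Left-skewed posterior ⇒ mean < mode.

-0.048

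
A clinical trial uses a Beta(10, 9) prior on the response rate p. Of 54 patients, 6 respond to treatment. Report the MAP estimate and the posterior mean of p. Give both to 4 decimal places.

Posterior: Beta(10+6, 9+48) = Beta(16, 57).
Mode = (16−1)/(16+57−2) = 15/71 = 0.2113.
Mean = 16/(16+57) = 16/73 = 0.2192.
The posterior is right-skewed, so the mean exceeds the mode.

MAP estimate = 0.2113, posterior mean = 0.2192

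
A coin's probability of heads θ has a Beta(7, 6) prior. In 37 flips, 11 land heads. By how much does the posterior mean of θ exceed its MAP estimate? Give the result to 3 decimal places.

Posterior: Beta(7+11, 6+26) = Beta(18, 32).
Mode = (18−1)/(18+32−2) = 17/48 = 0.354.
Mean = 18/(18+32) = 18/50 = 0.360.
Difference = 0.360 − 0.354 = 0.006.

0.006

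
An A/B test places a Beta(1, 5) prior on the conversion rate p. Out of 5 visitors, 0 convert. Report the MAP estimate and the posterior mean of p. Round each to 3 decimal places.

MAP = 0.000; posterior mean = 0.091

Posterior: Beta(1+0, 5+5) = Beta(1, 10).
Since α = 1 ≤ 1 and β > 1, the Beta density is monotone decreasing on [0,1]; the mode is at 0.
Mean = 1/(1+10) = 0.091.
Right-skewed posterior ⇒ mode < mean.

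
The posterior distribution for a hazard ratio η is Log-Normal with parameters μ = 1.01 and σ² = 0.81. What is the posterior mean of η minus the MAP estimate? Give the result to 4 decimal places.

Mode = exp(μ − σ²) = exp(0.20) = 1.2214.
Mean = exp(μ + σ²/2) = exp(1.415) = 4.1165.
Difference = 4.1165 − 1.2214 = 2.8951.

2.8951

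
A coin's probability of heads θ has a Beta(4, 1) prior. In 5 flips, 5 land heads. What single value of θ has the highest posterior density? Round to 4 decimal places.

1.0000

Posterior: Beta(4+5, 1+0) = Beta(9, 1).
Since β = 1 ≤ 1 and α > 1, the Beta density is monotone increasing on [0,1]; the mode is at 1.
Mean = 9/(9+1) = 0.9000.
This is the posterior mode — the MAP estimate.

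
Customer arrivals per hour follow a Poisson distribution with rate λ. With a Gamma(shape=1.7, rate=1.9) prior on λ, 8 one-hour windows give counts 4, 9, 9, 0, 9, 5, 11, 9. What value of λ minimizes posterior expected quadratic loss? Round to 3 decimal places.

5.828

Σ counts = 56. Posterior: Gamma(shape = 1.7+56 = 57.7, rate = 1.9+8 = 9.9).
Mode = (α−1)/β = 56.7/9.9 = 5.727.
Mean = α/β = 57.7/9.9 = 5.828.
Quadratic loss ⇒ the optimal estimator is the posterior mean.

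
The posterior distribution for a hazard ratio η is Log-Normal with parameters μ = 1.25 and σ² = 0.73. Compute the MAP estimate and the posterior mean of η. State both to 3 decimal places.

MAP = 1.682; posterior mean = 5.028

Mode = exp(μ − σ²) = exp(0.52) = 1.682.
Mean = exp(μ + σ²/2) = exp(1.615) = 5.028.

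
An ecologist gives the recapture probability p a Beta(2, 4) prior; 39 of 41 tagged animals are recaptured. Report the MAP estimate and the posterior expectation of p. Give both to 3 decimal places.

Posterior: Beta(2+39, 4+2) = Beta(41, 6).
Mode = (41−1)/(41+6−2) = 40/45 = 0.889.
Mean = 41/(41+6) = 41/47 = 0.872.

MAP = 0.889, posterior mean = 0.872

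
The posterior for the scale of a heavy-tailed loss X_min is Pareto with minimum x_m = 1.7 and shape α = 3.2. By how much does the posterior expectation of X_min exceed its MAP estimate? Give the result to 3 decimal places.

The Pareto density is strictly decreasing on [x_m, ∞), so the mode is x_m = 1.700.
Mean = α·x_m/(α−1) = 3.2·1.7/2.2 = 2.473.
Difference = 2.473 − 1.700 = 0.773.
Mean > mode: the posterior has a right tail.

0.773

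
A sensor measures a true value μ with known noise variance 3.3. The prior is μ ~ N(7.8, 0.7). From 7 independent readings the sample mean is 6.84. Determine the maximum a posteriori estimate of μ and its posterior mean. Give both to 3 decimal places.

Posterior for μ is Normal. Precision-weighted mean: (1/0.7·7.8 + 7/3.3·6.84) / (1/0.7 + 7/3.3) = 7.226.
A Normal posterior is symmetric, so mode = mean.

μ_MAP = 7.226, E[μ|data] = 7.226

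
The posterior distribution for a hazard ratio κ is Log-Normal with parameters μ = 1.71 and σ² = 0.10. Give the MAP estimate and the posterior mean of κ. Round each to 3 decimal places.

Mode = exp(μ − σ²) = exp(1.61) = 5.003.
Mean = exp(μ + σ²/2) = exp(1.760) = 5.812.

MAP estimate = 5.003, posterior mean = 5.812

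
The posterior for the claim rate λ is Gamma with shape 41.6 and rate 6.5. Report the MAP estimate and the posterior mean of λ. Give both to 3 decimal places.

Mode = (α−1)/β = 40.6/6.5 = 6.246.
Mean = α/β = 41.6/6.5 = 6.400.
Mean > mode: the posterior has a right tail.

MAP estimate = 6.246, posterior mean = 6.400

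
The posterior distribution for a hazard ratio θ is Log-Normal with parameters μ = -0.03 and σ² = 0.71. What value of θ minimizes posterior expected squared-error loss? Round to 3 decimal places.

1.384

Mode = exp(μ − σ²) = exp(-0.74) = 0.477.
Mean = exp(μ + σ²/2) = exp(0.325) = 1.384.
Squared-error loss ⇒ the optimal estimator is the posterior mean.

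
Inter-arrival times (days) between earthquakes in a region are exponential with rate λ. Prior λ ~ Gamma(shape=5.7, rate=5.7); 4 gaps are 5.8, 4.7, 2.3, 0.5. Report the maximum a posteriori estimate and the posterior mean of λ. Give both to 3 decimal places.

Σ times = 13.3. Posterior: Gamma(shape = 5.7+4 = 9.7, rate = 5.7+13.3 = 19.0).
Mode = (α−1)/β = 8.7/19.0 = 0.458.
Mean = α/β = 9.7/19.0 = 0.511.
Mean > mode: the posterior has a right tail.

λ_MAP = 0.458, E[λ|data] = 0.511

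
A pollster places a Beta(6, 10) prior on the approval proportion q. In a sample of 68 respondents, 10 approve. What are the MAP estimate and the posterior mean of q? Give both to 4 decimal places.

MAP estimate = 0.1829, posterior mean = 0.1905

Posterior: Beta(6+10, 10+58) = Beta(16, 68).
Mode = (16−1)/(16+68−2) = 15/82 = 0.1829.
Mean = 16/(16+68) = 16/84 = 0.1905.
Right-skewed posterior ⇒ mode < mean.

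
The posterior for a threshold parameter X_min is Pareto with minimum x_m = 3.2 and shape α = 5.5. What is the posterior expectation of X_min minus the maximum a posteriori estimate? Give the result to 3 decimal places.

0.711

The Pareto density is strictly decreasing on [x_m, ∞), so the mode is x_m = 3.200.
Mean = α·x_m/(α−1) = 5.5·3.2/4.5 = 3.911.
Difference = 3.911 − 3.200 = 0.711.
The posterior is right-skewed, so the mean exceeds the mode.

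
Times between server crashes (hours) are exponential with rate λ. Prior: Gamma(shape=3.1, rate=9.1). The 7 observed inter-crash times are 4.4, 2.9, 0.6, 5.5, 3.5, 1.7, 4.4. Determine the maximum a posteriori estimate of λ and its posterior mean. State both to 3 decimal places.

MAP: 0.283. Posterior mean: 0.315.

Σ times = 23.0. Posterior: Gamma(shape = 3.1+7 = 10.1, rate = 9.1+23.0 = 32.1).
Mode = (α−1)/β = 9.1/32.1 = 0.283.
Mean = α/β = 10.1/32.1 = 0.315.
Mean > mode: the posterior has a right tail.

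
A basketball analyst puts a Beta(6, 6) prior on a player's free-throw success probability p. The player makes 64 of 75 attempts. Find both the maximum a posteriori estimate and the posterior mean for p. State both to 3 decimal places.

maximum a posteriori estimate = 0.812, posterior mean = 0.805

Posterior: Beta(6+64, 6+11) = Beta(70, 17).
Mode = (70−1)/(70+17−2) = 69/85 = 0.812.
Mean = 70/(70+17) = 70/87 = 0.805.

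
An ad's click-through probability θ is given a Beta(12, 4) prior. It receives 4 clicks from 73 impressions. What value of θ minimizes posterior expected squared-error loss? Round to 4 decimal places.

Posterior: Beta(12+4, 4+69) = Beta(16, 73).
Mode = (16−1)/(16+73−2) = 15/87 = 0.1724.
Mean = 16/(16+73) = 16/89 = 0.1798.
Squared-error loss ⇒ the optimal estimator is the posterior mean.

0.1798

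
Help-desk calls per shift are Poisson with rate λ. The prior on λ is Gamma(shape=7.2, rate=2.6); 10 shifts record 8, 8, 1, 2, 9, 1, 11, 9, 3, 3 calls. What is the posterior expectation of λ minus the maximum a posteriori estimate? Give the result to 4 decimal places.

0.0794

Σ counts = 55. Posterior: Gamma(shape = 7.2+55 = 62.2, rate = 2.6+10 = 12.6).
Mode = (α−1)/β = 61.2/12.6 = 4.8571.
Mean = α/β = 62.2/12.6 = 4.9365.
Difference = 4.9365 − 4.8571 = 0.0794.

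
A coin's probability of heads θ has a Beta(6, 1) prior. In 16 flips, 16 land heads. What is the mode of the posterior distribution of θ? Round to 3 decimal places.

Posterior: Beta(6+16, 1+0) = Beta(22, 1).
Since β = 1 ≤ 1 and α > 1, the Beta density is monotone increasing on [0,1]; the mode is at 1.
Mean = 22/(22+1) = 0.957.
This is the posterior mode — the MAP estimate.

1.000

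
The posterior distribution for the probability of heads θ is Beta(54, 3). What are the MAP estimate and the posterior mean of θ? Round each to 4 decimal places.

MAP: 0.9636. Posterior mean: 0.9474.

Mode = (54−1)/(54+3−2) = 53/55 = 0.9636.
Mean = 54/(54+3) = 54/57 = 0.9474.
Left-skewed posterior ⇒ mean < mode.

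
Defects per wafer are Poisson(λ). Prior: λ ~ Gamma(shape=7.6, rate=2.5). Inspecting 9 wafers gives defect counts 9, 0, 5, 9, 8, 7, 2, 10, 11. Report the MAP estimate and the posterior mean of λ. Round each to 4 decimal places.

λ_MAP = 5.8783, E[λ|data] = 5.9652

Σ counts = 61. Posterior: Gamma(shape = 7.6+61 = 68.6, rate = 2.5+9 = 11.5).
Mode = (α−1)/β = 67.6/11.5 = 5.8783.
Mean = α/β = 68.6/11.5 = 5.9652.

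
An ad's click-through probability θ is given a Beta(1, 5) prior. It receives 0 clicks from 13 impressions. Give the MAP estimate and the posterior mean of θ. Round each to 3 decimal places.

Posterior: Beta(1+0, 5+13) = Beta(1, 18).
Since α = 1 ≤ 1 and β > 1, the Beta density is monotone decreasing on [0,1]; the mode is at 0.
Mean = 1/(1+18) = 0.053.
The mean is pulled above the mode by the posterior's right skew.

θ_MAP = 0.000, E[θ|data] = 0.053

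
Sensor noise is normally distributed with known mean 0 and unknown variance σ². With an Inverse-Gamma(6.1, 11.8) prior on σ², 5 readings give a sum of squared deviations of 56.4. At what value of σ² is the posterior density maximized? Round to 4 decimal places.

4.1667

Posterior: Inverse-Gamma(shape = 6.1+5/2 = 8.6, scale = 11.8+56.4/2 = 40.0).
Mode = β/(α+1) = 40.0/9.6 = 4.1667.
Mean = β/(α−1) = 40.0/7.6 = 5.2632.
This is the posterior mode — the MAP estimate.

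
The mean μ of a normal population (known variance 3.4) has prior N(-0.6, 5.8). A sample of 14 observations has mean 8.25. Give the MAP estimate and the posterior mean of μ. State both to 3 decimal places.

Posterior for μ is Normal. Precision-weighted mean: (1/5.8·-0.6 + 14/3.4·8.25) / (1/5.8 + 14/3.4) = 7.894.
A Normal posterior is symmetric, so mode = mean.

MAP estimate = 7.894, posterior mean = 7.894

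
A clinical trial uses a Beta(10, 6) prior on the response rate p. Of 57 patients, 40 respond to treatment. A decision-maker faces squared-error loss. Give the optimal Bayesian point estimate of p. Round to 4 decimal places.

0.6849

Posterior: Beta(10+40, 6+17) = Beta(50, 23).
Mode = (50−1)/(50+23−2) = 49/71 = 0.6901.
Mean = 50/(50+23) = 50/73 = 0.6849.
Squared-error loss ⇒ the optimal estimator is the posterior mean.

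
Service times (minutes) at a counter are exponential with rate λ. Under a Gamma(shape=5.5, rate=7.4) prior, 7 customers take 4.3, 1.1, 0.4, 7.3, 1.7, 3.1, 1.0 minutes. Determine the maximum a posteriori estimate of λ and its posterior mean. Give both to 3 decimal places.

MAP = 0.437; posterior mean = 0.475

Σ times = 18.9. Posterior: Gamma(shape = 5.5+7 = 12.5, rate = 7.4+18.9 = 26.3).
Mode = (α−1)/β = 11.5/26.3 = 0.437.
Mean = α/β = 12.5/26.3 = 0.475.
The posterior is right-skewed, so the mean exceeds the mode.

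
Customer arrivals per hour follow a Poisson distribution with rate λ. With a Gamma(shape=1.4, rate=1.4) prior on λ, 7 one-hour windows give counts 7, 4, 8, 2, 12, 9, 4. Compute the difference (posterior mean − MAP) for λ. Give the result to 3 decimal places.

0.119

Σ counts = 46. Posterior: Gamma(shape = 1.4+46 = 47.4, rate = 1.4+7 = 8.4).
Mode = (α−1)/β = 46.4/8.4 = 5.524.
Mean = α/β = 47.4/8.4 = 5.643.
Difference = 5.643 − 5.524 = 0.119.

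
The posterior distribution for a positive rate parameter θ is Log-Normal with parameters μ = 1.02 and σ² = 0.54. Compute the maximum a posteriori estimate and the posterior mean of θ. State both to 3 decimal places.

Mode = exp(μ − σ²) = exp(0.48) = 1.616.
Mean = exp(μ + σ²/2) = exp(1.290) = 3.633.

MAP: 1.616. Posterior mean: 3.633.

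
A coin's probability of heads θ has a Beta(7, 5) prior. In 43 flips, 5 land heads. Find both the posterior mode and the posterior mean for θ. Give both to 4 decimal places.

Posterior: Beta(7+5, 5+38) = Beta(12, 43).
Mode = (12−1)/(12+43−2) = 11/53 = 0.2075.
Mean = 12/(12+43) = 12/55 = 0.2182.

MAP: 0.2075. Posterior mean: 0.2182.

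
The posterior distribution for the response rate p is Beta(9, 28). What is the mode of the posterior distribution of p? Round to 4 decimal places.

Mode = (9−1)/(9+28−2) = 8/35 = 0.2286.
Mean = 9/(9+28) = 9/37 = 0.2432.
This is the posterior mode — the MAP estimate.

0.2286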